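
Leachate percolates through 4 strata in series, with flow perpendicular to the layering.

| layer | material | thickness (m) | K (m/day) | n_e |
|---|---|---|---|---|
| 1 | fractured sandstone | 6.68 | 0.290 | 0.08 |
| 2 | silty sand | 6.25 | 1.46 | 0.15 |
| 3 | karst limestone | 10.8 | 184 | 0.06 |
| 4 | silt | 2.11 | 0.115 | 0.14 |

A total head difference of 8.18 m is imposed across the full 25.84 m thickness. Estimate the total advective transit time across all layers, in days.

13.5

With flow normal to the layers, continuity requires the same specific discharge q through every layer.
Σ(b_i/K_i) = 6.68/0.290 + 6.25/1.46 + 10.8/184 + 2.11/0.115 = 45.72 d.
q = Δh / Σ(b_i/K_i) = 8.18 / 45.72 = 0.1789 m/day.
In each layer the seepage velocity is v_i = q/n_i, so the layer transit time is t_i = b_i·n_i / q:
  layer 1 (fractured sandstone): t_1 = 6.68 × 0.08 / 0.1789 = 2.987 d
  layer 2 (silty sand): t_2 = 6.25 × 0.15 / 0.1789 = 5.240 d
  layer 3 (karst limestone): t_3 = 10.8 × 0.06 / 0.1789 = 3.622 d
  layer 4 (silt): t_4 = 2.11 × 0.14 / 0.1789 = 1.651 d
Total t = Σ t_i = 13.50 days.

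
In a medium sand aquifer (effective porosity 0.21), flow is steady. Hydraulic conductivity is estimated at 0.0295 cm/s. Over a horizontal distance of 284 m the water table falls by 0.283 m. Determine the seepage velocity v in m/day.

0.121

Convert K: 0.0295 cm/s × 864 = 25.49 m/day.
Hydraulic gradient i = Δh / L = 0.283 / 284 = 0.0009965.
Darcy flux q = K · i = 25.49 × 0.0009965 = 0.02540 m/day.
Seepage velocity v = q / n_e = 0.02540 / 0.21 = 0.1209 m/day.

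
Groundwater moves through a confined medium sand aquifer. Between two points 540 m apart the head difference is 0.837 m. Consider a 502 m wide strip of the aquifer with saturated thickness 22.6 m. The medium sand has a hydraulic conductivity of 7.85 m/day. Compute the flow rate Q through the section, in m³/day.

Cross-sectional area A = 502 × 22.6 = 11345 m².
Hydraulic gradient i = Δh / L = 0.837 / 540 = 0.001550.
Darcy's law: Q = K · A · i = 7.850 × 11345 × 0.001550 = 138.0 m³/day.

138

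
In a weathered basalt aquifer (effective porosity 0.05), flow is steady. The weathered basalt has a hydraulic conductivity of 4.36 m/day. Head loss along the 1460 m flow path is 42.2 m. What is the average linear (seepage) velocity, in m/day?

Hydraulic gradient i = Δh / L = 42.2 / 1460 = 0.02890.
Darcy flux q = K · i = 4.360 × 0.02890 = 0.1260 m/day.
Seepage velocity v = q / n_e = 0.1260 / 0.05 = 2.520 m/day.

2.52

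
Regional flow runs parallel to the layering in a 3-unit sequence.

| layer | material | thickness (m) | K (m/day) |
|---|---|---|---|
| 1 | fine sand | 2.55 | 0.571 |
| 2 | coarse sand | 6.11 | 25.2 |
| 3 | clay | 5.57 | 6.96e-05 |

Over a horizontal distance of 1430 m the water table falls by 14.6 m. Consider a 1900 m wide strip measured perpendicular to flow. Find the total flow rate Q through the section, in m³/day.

Flow is parallel to layering, so each bed carries its own Darcy discharge and the transmissivities add.
Σ(K_i·b_i) = 0.571×2.55 + 25.2×6.11 + 6.96e-05×5.57 = 155.4 m²/day.
Hydraulic gradient i = Δh / L = 14.6 / 1430 = 0.01021.
Q = Σ(K_i·b_i) · W · i = 155.4 × 1900 × 0.01021 = 3015 m³/day.

3020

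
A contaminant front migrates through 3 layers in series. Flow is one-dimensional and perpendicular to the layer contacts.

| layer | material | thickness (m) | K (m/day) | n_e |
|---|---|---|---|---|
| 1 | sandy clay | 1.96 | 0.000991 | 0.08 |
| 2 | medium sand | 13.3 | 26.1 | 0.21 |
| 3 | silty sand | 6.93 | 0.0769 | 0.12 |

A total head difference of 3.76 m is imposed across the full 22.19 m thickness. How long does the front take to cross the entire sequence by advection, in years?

With flow normal to the layers, continuity requires the same specific discharge q through every layer.
Σ(b_i/K_i) = 1.96/0.000991 + 13.3/26.1 + 6.93/0.0769 = 2068 d.
q = Δh / Σ(b_i/K_i) = 3.76 / 2068 = 0.001818 m/day.
In each layer the seepage velocity is v_i = q/n_i, so the layer transit time is t_i = b_i·n_i / q:
  layer 1 (sandy clay): t_1 = 1.96 × 0.08 / 0.001818 = 86.26 d
  layer 2 (medium sand): t_2 = 13.3 × 0.21 / 0.001818 = 1536 d
  layer 3 (silty sand): t_3 = 6.93 × 0.12 / 0.001818 = 457.5 d
Total t = Σ t_i = 2080 days = 5.695 years.

5.70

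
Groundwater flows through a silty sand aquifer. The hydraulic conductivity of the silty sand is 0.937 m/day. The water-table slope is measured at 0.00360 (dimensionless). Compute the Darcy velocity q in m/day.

0.00337

Hydraulic gradient i = 0.00360.
Specific discharge q = K · i = 0.9370 × 0.003600 = 0.003373 m/day.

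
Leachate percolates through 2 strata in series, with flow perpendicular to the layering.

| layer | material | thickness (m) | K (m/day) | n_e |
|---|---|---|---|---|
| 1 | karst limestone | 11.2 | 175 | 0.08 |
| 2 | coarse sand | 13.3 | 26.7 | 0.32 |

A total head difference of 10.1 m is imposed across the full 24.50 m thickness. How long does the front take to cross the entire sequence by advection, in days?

0.287

With flow normal to the layers, continuity requires the same specific discharge q through every layer.
Σ(b_i/K_i) = 11.2/175 + 13.3/26.7 = 0.5621 d.
q = Δh / Σ(b_i/K_i) = 10.1 / 0.5621 = 17.97 m/day.
In each layer the seepage velocity is v_i = q/n_i, so the layer transit time is t_i = b_i·n_i / q:
  layer 1 (karst limestone): t_1 = 11.2 × 0.08 / 17.97 = 0.04987 d
  layer 2 (coarse sand): t_2 = 13.3 × 0.32 / 17.97 = 0.2369 d
Total t = Σ t_i = 0.2867 days.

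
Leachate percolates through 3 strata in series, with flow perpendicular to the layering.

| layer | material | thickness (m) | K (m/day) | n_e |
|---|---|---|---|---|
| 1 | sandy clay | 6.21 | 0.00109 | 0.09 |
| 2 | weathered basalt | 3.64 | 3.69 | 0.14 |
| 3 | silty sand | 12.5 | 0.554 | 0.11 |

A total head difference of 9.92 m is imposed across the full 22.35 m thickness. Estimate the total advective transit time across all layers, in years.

3.86

With flow normal to the layers, continuity requires the same specific discharge q through every layer.
Σ(b_i/K_i) = 6.21/0.00109 + 3.64/3.69 + 12.5/0.554 = 5721 d.
q = Δh / Σ(b_i/K_i) = 9.92 / 5721 = 0.001734 m/day.
In each layer the seepage velocity is v_i = q/n_i, so the layer transit time is t_i = b_i·n_i / q:
  layer 1 (sandy clay): t_1 = 6.21 × 0.09 / 0.001734 = 322.3 d
  layer 2 (weathered basalt): t_2 = 3.64 × 0.14 / 0.001734 = 293.9 d
  layer 3 (silty sand): t_3 = 12.5 × 0.11 / 0.001734 = 793.0 d
Total t = Σ t_i = 1409 days = 3.858 years.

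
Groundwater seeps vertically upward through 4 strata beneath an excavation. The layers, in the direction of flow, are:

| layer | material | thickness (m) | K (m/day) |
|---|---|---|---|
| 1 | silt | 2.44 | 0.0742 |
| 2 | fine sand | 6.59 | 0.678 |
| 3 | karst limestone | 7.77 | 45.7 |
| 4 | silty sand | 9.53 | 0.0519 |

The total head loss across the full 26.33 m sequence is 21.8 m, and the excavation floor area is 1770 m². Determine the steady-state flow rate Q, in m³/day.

170

Flow is perpendicular to layering, so the layers act in series and the equivalent K is the thickness-weighted harmonic mean.
Total thickness L = 2.44 + 6.59 + 7.77 + 9.53 = 26.33 m.
Σ(b_i/K_i) = 2.44/0.0742 + 6.59/0.678 + 7.77/45.7 + 9.53/0.0519 = 226.4 d.
K_eq = L / Σ(b_i/K_i) = 26.33 / 226.4 = 0.1163 m/day.
Q = K_eq · A · (Δh/L) = 0.1163 × 1770 × (21.8/26.33) = 170.4 m³/day.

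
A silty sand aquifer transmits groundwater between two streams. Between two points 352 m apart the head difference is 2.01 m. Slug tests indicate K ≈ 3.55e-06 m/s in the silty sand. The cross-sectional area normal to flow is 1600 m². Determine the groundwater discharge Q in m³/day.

Convert K: 3.55e-06 m/s × 86400 = 0.3067 m/day.
Hydraulic gradient i = Δh / L = 2.01 / 352 = 0.005710.
Darcy's law: Q = K · A · i = 0.3067 × 1600 × 0.005710 = 2.802 m³/day.

2.80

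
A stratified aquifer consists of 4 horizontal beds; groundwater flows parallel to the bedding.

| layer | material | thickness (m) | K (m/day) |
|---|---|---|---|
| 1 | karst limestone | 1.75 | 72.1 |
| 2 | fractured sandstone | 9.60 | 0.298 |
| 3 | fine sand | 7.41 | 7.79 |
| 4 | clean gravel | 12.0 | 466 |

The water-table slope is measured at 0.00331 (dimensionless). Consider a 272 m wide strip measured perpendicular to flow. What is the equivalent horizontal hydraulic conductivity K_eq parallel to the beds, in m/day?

188

Flow is parallel to layering, so each bed carries its own Darcy discharge and the transmissivities add.
Σ(K_i·b_i) = 72.1×1.75 + 0.298×9.60 + 7.79×7.41 + 466×12.0 = 5779 m²/day.
Total thickness b = 30.76 m, so K_eq = Σ(K_i·b_i)/b = 187.9 m/day.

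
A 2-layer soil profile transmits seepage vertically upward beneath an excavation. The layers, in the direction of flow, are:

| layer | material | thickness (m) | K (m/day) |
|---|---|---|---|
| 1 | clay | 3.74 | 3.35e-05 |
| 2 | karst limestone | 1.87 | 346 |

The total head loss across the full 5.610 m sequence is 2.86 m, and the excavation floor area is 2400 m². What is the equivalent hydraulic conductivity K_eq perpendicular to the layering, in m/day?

Flow is perpendicular to layering, so the layers act in series and the equivalent K is the thickness-weighted harmonic mean.
Total thickness L = 3.74 + 1.87 = 5.610 m.
Σ(b_i/K_i) = 3.74/3.35e-05 + 1.87/346 = 1.116e+05 d.
K_eq = L / Σ(b_i/K_i) = 5.610 / 1.116e+05 = 5.025e-05 m/day.

5.02e-05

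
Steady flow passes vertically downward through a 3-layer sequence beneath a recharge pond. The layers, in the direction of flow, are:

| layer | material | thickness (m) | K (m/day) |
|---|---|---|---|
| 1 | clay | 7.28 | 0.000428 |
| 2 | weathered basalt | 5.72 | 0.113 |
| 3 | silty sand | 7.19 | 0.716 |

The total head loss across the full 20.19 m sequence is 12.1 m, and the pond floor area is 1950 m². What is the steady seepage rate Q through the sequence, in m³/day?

Flow is perpendicular to layering, so the layers act in series and the equivalent K is the thickness-weighted harmonic mean.
Total thickness L = 7.28 + 5.72 + 7.19 = 20.19 m.
Σ(b_i/K_i) = 7.28/0.000428 + 5.72/0.113 + 7.19/0.716 = 17070 d.
K_eq = L / Σ(b_i/K_i) = 20.19 / 17070 = 0.001183 m/day.
Q = K_eq · A · (Δh/L) = 0.001183 × 1950 × (12.1/20.19) = 1.382 m³/day.

1.38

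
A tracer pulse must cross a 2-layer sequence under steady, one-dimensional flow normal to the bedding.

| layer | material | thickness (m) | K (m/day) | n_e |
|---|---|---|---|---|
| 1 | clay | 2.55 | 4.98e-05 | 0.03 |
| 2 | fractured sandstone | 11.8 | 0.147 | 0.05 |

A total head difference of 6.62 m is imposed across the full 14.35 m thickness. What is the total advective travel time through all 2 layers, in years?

With flow normal to the layers, continuity requires the same specific discharge q through every layer.
Σ(b_i/K_i) = 2.55/4.98e-05 + 11.8/0.147 = 51285 d.
q = Δh / Σ(b_i/K_i) = 6.62 / 51285 = 0.0001291 m/day.
In each layer the seepage velocity is v_i = q/n_i, so the layer transit time is t_i = b_i·n_i / q:
  layer 1 (clay): t_1 = 2.55 × 0.03 / 0.0001291 = 592.6 d
  layer 2 (fractured sandstone): t_2 = 11.8 × 0.05 / 0.0001291 = 4571 d
Total t = Σ t_i = 5163 days = 14.14 years.

14.1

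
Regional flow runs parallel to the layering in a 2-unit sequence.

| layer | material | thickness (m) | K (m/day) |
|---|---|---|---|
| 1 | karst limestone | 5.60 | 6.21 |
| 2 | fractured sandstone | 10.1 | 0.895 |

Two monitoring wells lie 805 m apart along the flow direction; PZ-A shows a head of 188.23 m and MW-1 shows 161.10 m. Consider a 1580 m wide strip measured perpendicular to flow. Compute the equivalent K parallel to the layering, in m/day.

Flow is parallel to layering, so each bed carries its own Darcy discharge and the transmissivities add.
Σ(K_i·b_i) = 6.21×5.60 + 0.895×10.1 = 43.82 m²/day.
Total thickness b = 15.70 m, so K_eq = Σ(K_i·b_i)/b = 2.791 m/day.

2.79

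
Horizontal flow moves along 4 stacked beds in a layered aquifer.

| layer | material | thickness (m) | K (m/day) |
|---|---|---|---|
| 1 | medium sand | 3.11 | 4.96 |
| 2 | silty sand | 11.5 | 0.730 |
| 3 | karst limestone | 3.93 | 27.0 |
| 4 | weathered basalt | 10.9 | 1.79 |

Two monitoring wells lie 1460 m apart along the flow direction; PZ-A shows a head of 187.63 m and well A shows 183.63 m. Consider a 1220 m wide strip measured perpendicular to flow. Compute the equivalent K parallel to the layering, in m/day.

5.08

Flow is parallel to layering, so each bed carries its own Darcy discharge and the transmissivities add.
Σ(K_i·b_i) = 4.96×3.11 + 0.730×11.5 + 27.0×3.93 + 1.79×10.9 = 149.4 m²/day.
Total thickness b = 29.44 m, so K_eq = Σ(K_i·b_i)/b = 5.076 m/day.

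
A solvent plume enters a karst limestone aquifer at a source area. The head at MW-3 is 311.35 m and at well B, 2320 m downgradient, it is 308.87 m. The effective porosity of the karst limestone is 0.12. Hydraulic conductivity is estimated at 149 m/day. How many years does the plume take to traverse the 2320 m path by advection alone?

4.79

Hydraulic gradient i = (311.35 − 308.87) / 2320 = 2.48 / 2320 = 0.001069.
Darcy flux q = K · i = 149.0 × 0.001069 = 0.1593 m/day.
Seepage velocity v = q / n_e = 0.1593 / 0.12 = 1.327 m/day.
Travel time t = L / v = 2320 / 1.327 = 1748 days = 4.786 years.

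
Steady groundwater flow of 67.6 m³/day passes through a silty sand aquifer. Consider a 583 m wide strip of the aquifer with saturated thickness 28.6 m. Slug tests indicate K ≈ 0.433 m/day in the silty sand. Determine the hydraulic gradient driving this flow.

0.00936

Cross-sectional area A = 583 × 28.6 = 16674 m².
From Q = K·A·i, i = Q / (K·A) = 67.6 / (0.4330 × 16674) = 0.009363.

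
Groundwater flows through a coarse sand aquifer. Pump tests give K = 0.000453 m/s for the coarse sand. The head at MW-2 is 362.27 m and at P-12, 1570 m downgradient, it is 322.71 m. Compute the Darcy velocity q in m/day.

0.986

Convert K: 0.000453 m/s × 86400 = 39.14 m/day.
Hydraulic gradient i = (362.27 − 322.71) / 1570 = 39.56 / 1570 = 0.02520.
Specific discharge q = K · i = 39.14 × 0.02520 = 0.9862 m/day.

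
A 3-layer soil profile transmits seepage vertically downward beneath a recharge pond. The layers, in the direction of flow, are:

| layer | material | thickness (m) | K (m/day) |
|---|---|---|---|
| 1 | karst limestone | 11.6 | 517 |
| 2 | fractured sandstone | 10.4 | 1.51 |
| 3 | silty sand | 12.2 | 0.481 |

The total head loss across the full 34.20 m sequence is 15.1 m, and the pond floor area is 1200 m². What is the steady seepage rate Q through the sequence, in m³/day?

561

Flow is perpendicular to layering, so the layers act in series and the equivalent K is the thickness-weighted harmonic mean.
Total thickness L = 11.6 + 10.4 + 12.2 = 34.20 m.
Σ(b_i/K_i) = 11.6/517 + 10.4/1.51 + 12.2/0.481 = 32.27 d.
K_eq = L / Σ(b_i/K_i) = 34.20 / 32.27 = 1.060 m/day.
Q = K_eq · A · (Δh/L) = 1.060 × 1200 × (15.1/34.20) = 561.4 m³/day.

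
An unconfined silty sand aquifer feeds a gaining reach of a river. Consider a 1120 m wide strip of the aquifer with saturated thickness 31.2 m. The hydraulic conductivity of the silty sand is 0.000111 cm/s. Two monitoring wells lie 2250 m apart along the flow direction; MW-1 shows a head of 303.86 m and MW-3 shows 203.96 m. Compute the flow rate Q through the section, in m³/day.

149

Convert K: 0.000111 cm/s × 864 = 0.09590 m/day.
Cross-sectional area A = 1120 × 31.2 = 34944 m².
Hydraulic gradient i = (303.86 − 203.96) / 2250 = 99.9 / 2250 = 0.04440.
Darcy's law: Q = K · A · i = 0.09590 × 34944 × 0.04440 = 148.8 m³/day.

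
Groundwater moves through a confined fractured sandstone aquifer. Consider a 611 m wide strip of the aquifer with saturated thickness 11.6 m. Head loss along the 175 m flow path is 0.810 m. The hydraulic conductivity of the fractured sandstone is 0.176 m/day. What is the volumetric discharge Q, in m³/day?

5.77

Cross-sectional area A = 611 × 11.6 = 7088 m².
Hydraulic gradient i = Δh / L = 0.810 / 175 = 0.004629.
Darcy's law: Q = K · A · i = 0.1760 × 7088 × 0.004629 = 5.774 m³/day.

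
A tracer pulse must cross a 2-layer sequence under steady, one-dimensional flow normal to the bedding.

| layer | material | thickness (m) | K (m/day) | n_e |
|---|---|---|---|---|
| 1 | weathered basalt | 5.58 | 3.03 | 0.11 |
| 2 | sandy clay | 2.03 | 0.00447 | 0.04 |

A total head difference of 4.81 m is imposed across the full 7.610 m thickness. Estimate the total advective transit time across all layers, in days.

65.9

With flow normal to the layers, continuity requires the same specific discharge q through every layer.
Σ(b_i/K_i) = 5.58/3.03 + 2.03/0.00447 = 456.0 d.
q = Δh / Σ(b_i/K_i) = 4.81 / 456.0 = 0.01055 m/day.
In each layer the seepage velocity is v_i = q/n_i, so the layer transit time is t_i = b_i·n_i / q:
  layer 1 (weathered basalt): t_1 = 5.58 × 0.11 / 0.01055 = 58.19 d
  layer 2 (sandy clay): t_2 = 2.03 × 0.04 / 0.01055 = 7.698 d
Total t = Σ t_i = 65.88 days.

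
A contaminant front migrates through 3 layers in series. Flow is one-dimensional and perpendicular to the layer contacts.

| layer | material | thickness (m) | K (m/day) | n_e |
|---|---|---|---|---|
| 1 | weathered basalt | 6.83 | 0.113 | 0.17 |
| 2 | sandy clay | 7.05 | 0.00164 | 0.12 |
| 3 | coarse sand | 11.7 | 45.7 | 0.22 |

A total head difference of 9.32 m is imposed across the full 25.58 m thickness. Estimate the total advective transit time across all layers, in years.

5.87

With flow normal to the layers, continuity requires the same specific discharge q through every layer.
Σ(b_i/K_i) = 6.83/0.113 + 7.05/0.00164 + 11.7/45.7 = 4359 d.
q = Δh / Σ(b_i/K_i) = 9.32 / 4359 = 0.002138 m/day.
In each layer the seepage velocity is v_i = q/n_i, so the layer transit time is t_i = b_i·n_i / q:
  layer 1 (weathered basalt): t_1 = 6.83 × 0.17 / 0.002138 = 543.1 d
  layer 2 (sandy clay): t_2 = 7.05 × 0.12 / 0.002138 = 395.7 d
  layer 3 (coarse sand): t_3 = 11.7 × 0.22 / 0.002138 = 1204 d
Total t = Σ t_i = 2143 days = 5.867 years.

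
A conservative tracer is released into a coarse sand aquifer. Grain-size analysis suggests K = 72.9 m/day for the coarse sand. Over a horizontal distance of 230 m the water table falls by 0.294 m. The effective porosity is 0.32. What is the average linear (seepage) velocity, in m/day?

0.291

Hydraulic gradient i = Δh / L = 0.294 / 230 = 0.001278.
Darcy flux q = K · i = 72.90 × 0.001278 = 0.09319 m/day.
Seepage velocity v = q / n_e = 0.09319 / 0.32 = 0.2912 m/day.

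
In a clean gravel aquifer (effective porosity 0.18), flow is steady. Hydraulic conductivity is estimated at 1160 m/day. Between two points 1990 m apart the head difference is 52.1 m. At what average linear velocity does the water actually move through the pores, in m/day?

Hydraulic gradient i = Δh / L = 52.1 / 1990 = 0.02618.
Darcy flux q = K · i = 1160 × 0.02618 = 30.37 m/day.
Seepage velocity v = q / n_e = 30.37 / 0.18 = 168.7 m/day.

169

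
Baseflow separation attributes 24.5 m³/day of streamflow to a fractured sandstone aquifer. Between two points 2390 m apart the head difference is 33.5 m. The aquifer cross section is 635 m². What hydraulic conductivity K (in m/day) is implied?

Hydraulic gradient i = Δh / L = 33.5 / 2390 = 0.01402.
From Q = K·A·i, K = Q / (A·i) = 24.5 / (635.0 × 0.01402) = 2.753 m/day.

2.75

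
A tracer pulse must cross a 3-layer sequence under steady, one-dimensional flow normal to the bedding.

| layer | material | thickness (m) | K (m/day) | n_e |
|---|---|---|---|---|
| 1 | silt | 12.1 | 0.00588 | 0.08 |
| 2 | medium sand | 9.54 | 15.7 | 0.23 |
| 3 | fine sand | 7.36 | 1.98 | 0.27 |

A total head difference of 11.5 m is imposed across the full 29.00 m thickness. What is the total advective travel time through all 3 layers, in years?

2.53

With flow normal to the layers, continuity requires the same specific discharge q through every layer.
Σ(b_i/K_i) = 12.1/0.00588 + 9.54/15.7 + 7.36/1.98 = 2062 d.
q = Δh / Σ(b_i/K_i) = 11.5 / 2062 = 0.005577 m/day.
In each layer the seepage velocity is v_i = q/n_i, so the layer transit time is t_i = b_i·n_i / q:
  layer 1 (silt): t_1 = 12.1 × 0.08 / 0.005577 = 173.6 d
  layer 2 (medium sand): t_2 = 9.54 × 0.23 / 0.005577 = 393.5 d
  layer 3 (fine sand): t_3 = 7.36 × 0.27 / 0.005577 = 356.3 d
Total t = Σ t_i = 923.4 days = 2.528 years.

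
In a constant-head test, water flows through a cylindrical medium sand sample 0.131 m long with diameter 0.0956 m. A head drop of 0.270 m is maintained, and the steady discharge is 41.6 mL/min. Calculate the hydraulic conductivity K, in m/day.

4.05

Cross-sectional area A = π·(d/2)² = π × (0.0956/2)² = 0.007178 m².
Convert discharge: 41.6 mL/min = 6.933e-07 m³/s.
Darcy's law rearranged: K = Q·L / (A·Δh) = 6.933e-07 × 0.131 / (0.007178 × 0.270) = 4.686e-05 m/s = 4.049 m/day.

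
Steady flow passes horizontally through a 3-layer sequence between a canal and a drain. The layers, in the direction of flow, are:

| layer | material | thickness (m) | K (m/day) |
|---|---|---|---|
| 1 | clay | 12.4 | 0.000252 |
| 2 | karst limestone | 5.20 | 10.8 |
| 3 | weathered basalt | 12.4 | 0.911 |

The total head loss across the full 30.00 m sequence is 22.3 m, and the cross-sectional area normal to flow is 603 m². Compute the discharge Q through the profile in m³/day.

0.273

Flow is perpendicular to layering, so the layers act in series and the equivalent K is the thickness-weighted harmonic mean.
Total thickness L = 12.4 + 5.20 + 12.4 = 30.00 m.
Σ(b_i/K_i) = 12.4/0.000252 + 5.20/10.8 + 12.4/0.911 = 49220 d.
K_eq = L / Σ(b_i/K_i) = 30.00 / 49220 = 0.0006095 m/day.
Q = K_eq · A · (Δh/L) = 0.0006095 × 603 × (22.3/30.00) = 0.2732 m³/day.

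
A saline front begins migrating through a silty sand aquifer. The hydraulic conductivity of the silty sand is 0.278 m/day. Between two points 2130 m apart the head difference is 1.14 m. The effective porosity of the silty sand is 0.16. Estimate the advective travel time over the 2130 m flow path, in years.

6270

Hydraulic gradient i = Δh / L = 1.14 / 2130 = 0.0005352.
Darcy flux q = K · i = 0.2780 × 0.0005352 = 0.0001488 m/day.
Seepage velocity v = q / n_e = 0.0001488 / 0.16 = 0.0009299 m/day.
Travel time t = L / v = 2130 / 0.0009299 = 2.290e+06 days = 6271 years.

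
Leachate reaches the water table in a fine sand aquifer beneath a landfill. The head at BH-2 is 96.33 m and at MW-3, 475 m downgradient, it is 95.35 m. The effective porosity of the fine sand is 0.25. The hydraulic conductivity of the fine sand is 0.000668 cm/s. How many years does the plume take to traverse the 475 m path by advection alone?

273

Convert K: 0.000668 cm/s × 864 = 0.5772 m/day.
Hydraulic gradient i = (96.33 − 95.35) / 475 = 0.98 / 475 = 0.002063.
Darcy flux q = K · i = 0.5772 × 0.002063 = 0.001191 m/day.
Seepage velocity v = q / n_e = 0.001191 / 0.25 = 0.004763 m/day.
Travel time t = L / v = 475 / 0.004763 = 99727 days = 273.0 years.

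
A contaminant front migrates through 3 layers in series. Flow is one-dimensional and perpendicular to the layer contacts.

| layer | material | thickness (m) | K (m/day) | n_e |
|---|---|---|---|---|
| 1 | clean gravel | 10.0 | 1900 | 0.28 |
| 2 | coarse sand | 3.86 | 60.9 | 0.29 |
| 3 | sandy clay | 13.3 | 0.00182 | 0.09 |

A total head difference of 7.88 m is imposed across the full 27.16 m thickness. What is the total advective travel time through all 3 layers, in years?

With flow normal to the layers, continuity requires the same specific discharge q through every layer.
Σ(b_i/K_i) = 10.0/1900 + 3.86/60.9 + 13.3/0.00182 = 7308 d.
q = Δh / Σ(b_i/K_i) = 7.88 / 7308 = 0.001078 m/day.
In each layer the seepage velocity is v_i = q/n_i, so the layer transit time is t_i = b_i·n_i / q:
  layer 1 (clean gravel): t_1 = 10.0 × 0.28 / 0.001078 = 2597 d
  layer 2 (coarse sand): t_2 = 3.86 × 0.29 / 0.001078 = 1038 d
  layer 3 (sandy clay): t_3 = 13.3 × 0.09 / 0.001078 = 1110 d
Total t = Σ t_i = 4745 days = 12.99 years.

13.0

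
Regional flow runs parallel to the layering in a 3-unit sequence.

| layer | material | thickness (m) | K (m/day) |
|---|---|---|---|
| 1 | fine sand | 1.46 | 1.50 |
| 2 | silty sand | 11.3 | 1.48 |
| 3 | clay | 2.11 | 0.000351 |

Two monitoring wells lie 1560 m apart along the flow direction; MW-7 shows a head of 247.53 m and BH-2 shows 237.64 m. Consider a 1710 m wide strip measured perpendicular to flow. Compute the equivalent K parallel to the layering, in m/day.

Flow is parallel to layering, so each bed carries its own Darcy discharge and the transmissivities add.
Σ(K_i·b_i) = 1.50×1.46 + 1.48×11.3 + 0.000351×2.11 = 18.91 m²/day.
Total thickness b = 14.87 m, so K_eq = Σ(K_i·b_i)/b = 1.272 m/day.

1.27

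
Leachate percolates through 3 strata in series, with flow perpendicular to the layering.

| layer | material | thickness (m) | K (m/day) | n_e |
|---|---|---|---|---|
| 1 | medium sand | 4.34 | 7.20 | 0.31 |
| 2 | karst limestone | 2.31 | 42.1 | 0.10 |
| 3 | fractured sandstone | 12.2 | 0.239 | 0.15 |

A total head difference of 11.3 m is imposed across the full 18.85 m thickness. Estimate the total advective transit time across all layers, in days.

With flow normal to the layers, continuity requires the same specific discharge q through every layer.
Σ(b_i/K_i) = 4.34/7.20 + 2.31/42.1 + 12.2/0.239 = 51.70 d.
q = Δh / Σ(b_i/K_i) = 11.3 / 51.70 = 0.2186 m/day.
In each layer the seepage velocity is v_i = q/n_i, so the layer transit time is t_i = b_i·n_i / q:
  layer 1 (medium sand): t_1 = 4.34 × 0.31 / 0.2186 = 6.156 d
  layer 2 (karst limestone): t_2 = 2.31 × 0.10 / 0.2186 = 1.057 d
  layer 3 (fractured sandstone): t_3 = 12.2 × 0.15 / 0.2186 = 8.373 d
Total t = Σ t_i = 15.59 days.

15.6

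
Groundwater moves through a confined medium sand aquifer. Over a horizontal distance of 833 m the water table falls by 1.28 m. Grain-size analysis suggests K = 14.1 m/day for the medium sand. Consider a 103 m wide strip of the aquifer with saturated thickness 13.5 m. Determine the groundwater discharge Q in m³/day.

30.1

Cross-sectional area A = 103 × 13.5 = 1390 m².
Hydraulic gradient i = Δh / L = 1.28 / 833 = 0.001537.
Darcy's law: Q = K · A · i = 14.10 × 1390 × 0.001537 = 30.13 m³/day.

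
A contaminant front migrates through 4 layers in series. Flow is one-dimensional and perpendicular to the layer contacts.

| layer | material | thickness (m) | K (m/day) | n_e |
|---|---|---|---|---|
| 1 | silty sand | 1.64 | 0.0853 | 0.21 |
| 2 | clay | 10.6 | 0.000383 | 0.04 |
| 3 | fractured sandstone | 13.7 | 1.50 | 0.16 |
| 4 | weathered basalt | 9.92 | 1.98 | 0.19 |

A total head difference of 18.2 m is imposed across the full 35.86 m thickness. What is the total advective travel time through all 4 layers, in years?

20.2

With flow normal to the layers, continuity requires the same specific discharge q through every layer.
Σ(b_i/K_i) = 1.64/0.0853 + 10.6/0.000383 + 13.7/1.50 + 9.92/1.98 = 27710 d.
q = Δh / Σ(b_i/K_i) = 18.2 / 27710 = 0.0006568 m/day.
In each layer the seepage velocity is v_i = q/n_i, so the layer transit time is t_i = b_i·n_i / q:
  layer 1 (silty sand): t_1 = 1.64 × 0.21 / 0.0006568 = 524.4 d
  layer 2 (clay): t_2 = 10.6 × 0.04 / 0.0006568 = 645.5 d
  layer 3 (fractured sandstone): t_3 = 13.7 × 0.16 / 0.0006568 = 3337 d
  layer 4 (weathered basalt): t_4 = 9.92 × 0.19 / 0.0006568 = 2870 d
Total t = Σ t_i = 7377 days = 20.20 years.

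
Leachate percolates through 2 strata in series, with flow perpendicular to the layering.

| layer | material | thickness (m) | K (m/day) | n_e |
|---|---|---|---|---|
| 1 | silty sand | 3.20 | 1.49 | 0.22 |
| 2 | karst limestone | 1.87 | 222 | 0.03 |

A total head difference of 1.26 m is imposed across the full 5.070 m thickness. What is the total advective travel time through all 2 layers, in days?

1.30

With flow normal to the layers, continuity requires the same specific discharge q through every layer.
Σ(b_i/K_i) = 3.20/1.49 + 1.87/222 = 2.156 d.
q = Δh / Σ(b_i/K_i) = 1.26 / 2.156 = 0.5844 m/day.
In each layer the seepage velocity is v_i = q/n_i, so the layer transit time is t_i = b_i·n_i / q:
  layer 1 (silty sand): t_1 = 3.20 × 0.22 / 0.5844 = 1.205 d
  layer 2 (karst limestone): t_2 = 1.87 × 0.03 / 0.5844 = 0.09600 d
Total t = Σ t_i = 1.301 days.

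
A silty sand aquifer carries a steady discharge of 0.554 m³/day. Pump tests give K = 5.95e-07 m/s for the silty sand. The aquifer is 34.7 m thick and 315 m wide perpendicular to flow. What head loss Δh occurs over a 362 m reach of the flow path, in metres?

0.357

Convert K: 5.95e-07 m/s × 86400 = 0.05141 m/day.
Cross-sectional area A = 315 × 34.7 = 10930 m².
From Q = K·A·i, i = Q / (K·A) = 0.554 / (0.05141 × 10930) = 0.0009859.
Head loss Δh = i · L = 0.0009859 × 362 = 0.3569 m.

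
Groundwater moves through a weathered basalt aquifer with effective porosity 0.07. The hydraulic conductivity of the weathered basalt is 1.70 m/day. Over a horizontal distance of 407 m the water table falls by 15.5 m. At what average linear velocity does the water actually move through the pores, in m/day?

0.925

Hydraulic gradient i = Δh / L = 15.5 / 407 = 0.03808.
Darcy flux q = K · i = 1.700 × 0.03808 = 0.06474 m/day.
Seepage velocity v = q / n_e = 0.06474 / 0.07 = 0.9249 m/day.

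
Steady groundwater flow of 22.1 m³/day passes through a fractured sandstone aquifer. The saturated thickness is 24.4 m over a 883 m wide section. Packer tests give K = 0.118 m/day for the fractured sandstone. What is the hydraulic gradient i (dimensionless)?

Cross-sectional area A = 883 × 24.4 = 21545 m².
From Q = K·A·i, i = Q / (K·A) = 22.1 / (0.1180 × 21545) = 0.008693.

0.00869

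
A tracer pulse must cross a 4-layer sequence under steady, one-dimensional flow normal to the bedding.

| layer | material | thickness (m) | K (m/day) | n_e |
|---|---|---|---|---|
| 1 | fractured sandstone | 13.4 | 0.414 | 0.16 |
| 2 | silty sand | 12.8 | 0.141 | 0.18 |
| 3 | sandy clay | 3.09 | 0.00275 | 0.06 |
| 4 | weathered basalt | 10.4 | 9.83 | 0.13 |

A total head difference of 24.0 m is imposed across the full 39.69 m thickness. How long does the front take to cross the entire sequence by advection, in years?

0.852

With flow normal to the layers, continuity requires the same specific discharge q through every layer.
Σ(b_i/K_i) = 13.4/0.414 + 12.8/0.141 + 3.09/0.00275 + 10.4/9.83 = 1248 d.
q = Δh / Σ(b_i/K_i) = 24.0 / 1248 = 0.01923 m/day.
In each layer the seepage velocity is v_i = q/n_i, so the layer transit time is t_i = b_i·n_i / q:
  layer 1 (fractured sandstone): t_1 = 13.4 × 0.16 / 0.01923 = 111.5 d
  layer 2 (silty sand): t_2 = 12.8 × 0.18 / 0.01923 = 119.8 d
  layer 3 (sandy clay): t_3 = 3.09 × 0.06 / 0.01923 = 9.640 d
  layer 4 (weathered basalt): t_4 = 10.4 × 0.13 / 0.01923 = 70.30 d
Total t = Σ t_i = 311.2 days = 0.8520 years.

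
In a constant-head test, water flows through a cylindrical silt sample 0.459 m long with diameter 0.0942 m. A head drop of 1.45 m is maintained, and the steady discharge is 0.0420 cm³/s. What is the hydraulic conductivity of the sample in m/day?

Cross-sectional area A = π·(d/2)² = π × (0.0942/2)² = 0.006969 m².
Convert discharge: 0.0420 cm³/s = 4.200e-08 m³/s.
Darcy's law rearranged: K = Q·L / (A·Δh) = 4.200e-08 × 0.459 / (0.006969 × 1.45) = 1.908e-06 m/s = 0.1648 m/day.

0.165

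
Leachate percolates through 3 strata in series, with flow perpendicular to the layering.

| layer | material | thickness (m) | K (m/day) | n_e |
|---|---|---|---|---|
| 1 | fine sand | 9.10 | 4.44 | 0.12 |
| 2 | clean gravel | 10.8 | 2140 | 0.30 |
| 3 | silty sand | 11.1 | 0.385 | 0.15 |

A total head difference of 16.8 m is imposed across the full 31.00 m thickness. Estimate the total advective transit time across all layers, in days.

11.0

With flow normal to the layers, continuity requires the same specific discharge q through every layer.
Σ(b_i/K_i) = 9.10/4.44 + 10.8/2140 + 11.1/0.385 = 30.89 d.
q = Δh / Σ(b_i/K_i) = 16.8 / 30.89 = 0.5439 m/day.
In each layer the seepage velocity is v_i = q/n_i, so the layer transit time is t_i = b_i·n_i / q:
  layer 1 (fine sand): t_1 = 9.10 × 0.12 / 0.5439 = 2.008 d
  layer 2 (clean gravel): t_2 = 10.8 × 0.30 / 0.5439 = 5.957 d
  layer 3 (silty sand): t_3 = 11.1 × 0.15 / 0.5439 = 3.061 d
Total t = Σ t_i = 11.03 days.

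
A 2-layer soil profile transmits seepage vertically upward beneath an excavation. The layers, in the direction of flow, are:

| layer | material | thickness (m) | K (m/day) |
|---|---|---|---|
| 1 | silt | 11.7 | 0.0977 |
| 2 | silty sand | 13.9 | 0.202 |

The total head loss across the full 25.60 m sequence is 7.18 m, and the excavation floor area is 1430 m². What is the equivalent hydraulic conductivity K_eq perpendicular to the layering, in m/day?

0.136

Flow is perpendicular to layering, so the layers act in series and the equivalent K is the thickness-weighted harmonic mean.
Total thickness L = 11.7 + 13.9 = 25.60 m.
Σ(b_i/K_i) = 11.7/0.0977 + 13.9/0.202 = 188.6 d.
K_eq = L / Σ(b_i/K_i) = 25.60 / 188.6 = 0.1358 m/day.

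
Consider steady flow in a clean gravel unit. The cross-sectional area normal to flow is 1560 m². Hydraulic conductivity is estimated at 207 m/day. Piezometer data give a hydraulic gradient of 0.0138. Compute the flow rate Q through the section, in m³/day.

4460

Hydraulic gradient i = 0.0138.
Darcy's law: Q = K · A · i = 207.0 × 1560 × 0.01380 = 4456 m³/day.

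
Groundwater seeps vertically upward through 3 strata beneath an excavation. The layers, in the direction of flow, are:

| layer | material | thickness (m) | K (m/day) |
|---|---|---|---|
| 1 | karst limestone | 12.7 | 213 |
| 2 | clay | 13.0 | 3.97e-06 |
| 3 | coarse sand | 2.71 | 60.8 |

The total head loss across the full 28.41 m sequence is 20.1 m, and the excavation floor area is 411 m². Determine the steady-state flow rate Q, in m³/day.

0.00252

Flow is perpendicular to layering, so the layers act in series and the equivalent K is the thickness-weighted harmonic mean.
Total thickness L = 12.7 + 13.0 + 2.71 = 28.41 m.
Σ(b_i/K_i) = 12.7/213 + 13.0/3.97e-06 + 2.71/60.8 = 3.275e+06 d.
K_eq = L / Σ(b_i/K_i) = 28.41 / 3.275e+06 = 8.676e-06 m/day.
Q = K_eq · A · (Δh/L) = 8.676e-06 × 411 × (20.1/28.41) = 0.002523 m³/day.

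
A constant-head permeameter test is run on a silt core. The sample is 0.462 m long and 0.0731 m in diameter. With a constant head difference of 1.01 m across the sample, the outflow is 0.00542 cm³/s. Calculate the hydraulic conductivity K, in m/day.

Cross-sectional area A = π·(d/2)² = π × (0.0731/2)² = 0.004197 m².
Convert discharge: 0.00542 cm³/s = 5.420e-09 m³/s.
Darcy's law rearranged: K = Q·L / (A·Δh) = 5.420e-09 × 0.462 / (0.004197 × 1.01) = 5.907e-07 m/s = 0.05104 m/day.

0.0510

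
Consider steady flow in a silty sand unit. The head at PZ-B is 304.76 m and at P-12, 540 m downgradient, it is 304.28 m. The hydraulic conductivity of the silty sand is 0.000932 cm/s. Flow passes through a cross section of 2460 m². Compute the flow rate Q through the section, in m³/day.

1.76

Convert K: 0.000932 cm/s × 864 = 0.8052 m/day.
Hydraulic gradient i = (304.76 − 304.28) / 540 = 0.48 / 540 = 0.0008889.
Darcy's law: Q = K · A · i = 0.8052 × 2460 × 0.0008889 = 1.761 m³/day.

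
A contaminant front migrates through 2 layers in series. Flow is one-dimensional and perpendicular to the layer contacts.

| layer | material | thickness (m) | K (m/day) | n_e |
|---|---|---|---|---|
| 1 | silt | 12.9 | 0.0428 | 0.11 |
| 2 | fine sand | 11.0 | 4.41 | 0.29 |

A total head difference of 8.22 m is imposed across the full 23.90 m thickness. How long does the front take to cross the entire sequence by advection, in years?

0.467

With flow normal to the layers, continuity requires the same specific discharge q through every layer.
Σ(b_i/K_i) = 12.9/0.0428 + 11.0/4.41 = 303.9 d.
q = Δh / Σ(b_i/K_i) = 8.22 / 303.9 = 0.02705 m/day.
In each layer the seepage velocity is v_i = q/n_i, so the layer transit time is t_i = b_i·n_i / q:
  layer 1 (silt): t_1 = 12.9 × 0.11 / 0.02705 = 52.46 d
  layer 2 (fine sand): t_2 = 11.0 × 0.29 / 0.02705 = 117.9 d
Total t = Σ t_i = 170.4 days = 0.4665 years.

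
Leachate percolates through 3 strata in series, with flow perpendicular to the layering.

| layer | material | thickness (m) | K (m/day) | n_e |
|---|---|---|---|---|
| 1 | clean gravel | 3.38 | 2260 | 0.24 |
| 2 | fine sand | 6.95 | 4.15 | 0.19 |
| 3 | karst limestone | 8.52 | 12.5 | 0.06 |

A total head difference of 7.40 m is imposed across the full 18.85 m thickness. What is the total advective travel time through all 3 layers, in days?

With flow normal to the layers, continuity requires the same specific discharge q through every layer.
Σ(b_i/K_i) = 3.38/2260 + 6.95/4.15 + 8.52/12.5 = 2.358 d.
q = Δh / Σ(b_i/K_i) = 7.40 / 2.358 = 3.139 m/day.
In each layer the seepage velocity is v_i = q/n_i, so the layer transit time is t_i = b_i·n_i / q:
  layer 1 (clean gravel): t_1 = 3.38 × 0.24 / 3.139 = 0.2585 d
  layer 2 (fine sand): t_2 = 6.95 × 0.19 / 3.139 = 0.4207 d
  layer 3 (karst limestone): t_3 = 8.52 × 0.06 / 3.139 = 0.1629 d
Total t = Σ t_i = 0.8421 days.

0.842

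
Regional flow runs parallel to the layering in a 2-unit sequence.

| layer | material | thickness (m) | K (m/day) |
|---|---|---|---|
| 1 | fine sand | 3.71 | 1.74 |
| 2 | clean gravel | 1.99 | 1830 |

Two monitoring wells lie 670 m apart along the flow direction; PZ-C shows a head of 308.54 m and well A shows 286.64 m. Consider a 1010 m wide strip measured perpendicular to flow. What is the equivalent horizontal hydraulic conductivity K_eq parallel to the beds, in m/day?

640

Flow is parallel to layering, so each bed carries its own Darcy discharge and the transmissivities add.
Σ(K_i·b_i) = 1.74×3.71 + 1830×1.99 = 3648 m²/day.
Total thickness b = 5.700 m, so K_eq = Σ(K_i·b_i)/b = 640.0 m/day.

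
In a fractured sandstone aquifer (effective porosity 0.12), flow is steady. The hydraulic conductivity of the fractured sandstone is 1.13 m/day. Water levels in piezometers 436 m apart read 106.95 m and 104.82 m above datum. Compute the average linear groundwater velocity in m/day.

0.0460

Hydraulic gradient i = (106.95 − 104.82) / 436 = 2.13 / 436 = 0.004885.
Darcy flux q = K · i = 1.130 × 0.004885 = 0.005520 m/day.
Seepage velocity v = q / n_e = 0.005520 / 0.12 = 0.04600 m/day.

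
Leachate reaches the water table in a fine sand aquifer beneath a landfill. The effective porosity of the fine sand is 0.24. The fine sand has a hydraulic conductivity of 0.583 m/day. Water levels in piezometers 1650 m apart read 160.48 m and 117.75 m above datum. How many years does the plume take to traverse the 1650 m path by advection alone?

71.8

Hydraulic gradient i = (160.48 − 117.75) / 1650 = 42.73 / 1650 = 0.02590.
Darcy flux q = K · i = 0.5830 × 0.02590 = 0.01510 m/day.
Seepage velocity v = q / n_e = 0.01510 / 0.24 = 0.06291 m/day.
Travel time t = L / v = 1650 / 0.06291 = 26229 days = 71.81 years.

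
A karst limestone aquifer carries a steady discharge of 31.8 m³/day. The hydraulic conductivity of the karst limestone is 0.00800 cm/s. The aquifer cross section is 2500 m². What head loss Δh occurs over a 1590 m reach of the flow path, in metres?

Convert K: 0.00800 cm/s × 864 = 6.912 m/day.
From Q = K·A·i, i = Q / (K·A) = 31.8 / (6.912 × 2500) = 0.001840.
Head loss Δh = i · L = 0.001840 × 1590 = 2.926 m.

2.93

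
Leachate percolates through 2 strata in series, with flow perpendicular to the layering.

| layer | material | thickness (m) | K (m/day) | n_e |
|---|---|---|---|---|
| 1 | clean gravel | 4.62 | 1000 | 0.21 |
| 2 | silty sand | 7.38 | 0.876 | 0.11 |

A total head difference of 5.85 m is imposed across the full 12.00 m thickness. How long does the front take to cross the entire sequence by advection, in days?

2.57

With flow normal to the layers, continuity requires the same specific discharge q through every layer.
Σ(b_i/K_i) = 4.62/1000 + 7.38/0.876 = 8.429 d.
q = Δh / Σ(b_i/K_i) = 5.85 / 8.429 = 0.6940 m/day.
In each layer the seepage velocity is v_i = q/n_i, so the layer transit time is t_i = b_i·n_i / q:
  layer 1 (clean gravel): t_1 = 4.62 × 0.21 / 0.6940 = 1.398 d
  layer 2 (silty sand): t_2 = 7.38 × 0.11 / 0.6940 = 1.170 d
Total t = Σ t_i = 2.568 days.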